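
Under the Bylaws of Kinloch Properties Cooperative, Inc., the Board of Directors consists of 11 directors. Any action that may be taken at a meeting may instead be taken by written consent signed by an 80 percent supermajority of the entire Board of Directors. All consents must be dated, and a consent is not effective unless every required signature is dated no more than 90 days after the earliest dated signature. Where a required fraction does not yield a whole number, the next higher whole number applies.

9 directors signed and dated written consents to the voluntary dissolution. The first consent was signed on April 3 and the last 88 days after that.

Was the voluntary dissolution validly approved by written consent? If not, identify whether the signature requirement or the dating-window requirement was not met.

Effective — both the signature and dating-window requirements are satisfied.

Signatures required: an 80 percent supermajority of 11 — 4/5 of 11 = 8.80, rounded up to 9, so 9 needed; 9 signed. Sufficient.
Dating window: the latest signature is 88 days after the earliest; the limit is 90 days. Within the window.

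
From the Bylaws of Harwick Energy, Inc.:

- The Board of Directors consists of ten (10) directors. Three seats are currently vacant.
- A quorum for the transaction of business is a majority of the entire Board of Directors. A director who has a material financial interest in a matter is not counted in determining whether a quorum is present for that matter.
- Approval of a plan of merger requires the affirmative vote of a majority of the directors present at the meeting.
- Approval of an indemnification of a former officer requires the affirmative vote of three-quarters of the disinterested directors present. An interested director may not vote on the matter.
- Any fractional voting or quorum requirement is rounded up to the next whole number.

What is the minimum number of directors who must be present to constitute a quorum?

6

A majority of 10 is 6.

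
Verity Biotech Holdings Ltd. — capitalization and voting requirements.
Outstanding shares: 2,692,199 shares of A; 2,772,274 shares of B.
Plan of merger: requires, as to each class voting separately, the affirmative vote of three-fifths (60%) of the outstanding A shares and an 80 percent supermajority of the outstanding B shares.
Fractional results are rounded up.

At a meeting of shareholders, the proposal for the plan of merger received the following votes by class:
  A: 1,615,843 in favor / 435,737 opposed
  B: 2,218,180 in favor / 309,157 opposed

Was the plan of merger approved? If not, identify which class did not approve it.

A: 3/5 of 2692199 = 1615319.40, rounded up to 1615320; 1,615,320 required, 1,615,843 in favor — approved.
B: 4/5 of 2772274 = 2217819.20, rounded up to 2217820; 2,217,820 required, 2,218,180 in favor — approved.

Approved — every class gave the required vote.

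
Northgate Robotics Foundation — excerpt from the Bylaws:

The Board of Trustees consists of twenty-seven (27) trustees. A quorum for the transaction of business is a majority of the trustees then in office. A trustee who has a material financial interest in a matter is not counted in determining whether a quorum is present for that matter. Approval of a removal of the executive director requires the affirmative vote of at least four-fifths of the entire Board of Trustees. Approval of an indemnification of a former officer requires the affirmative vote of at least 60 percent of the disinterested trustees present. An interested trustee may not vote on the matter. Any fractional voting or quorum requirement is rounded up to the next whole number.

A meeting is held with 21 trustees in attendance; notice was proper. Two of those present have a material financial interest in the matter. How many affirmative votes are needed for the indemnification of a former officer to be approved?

12

The indemnification of a former officer requires three-fifths of the disinterested trustees present (21 − 2 = 19).
3/5 of 19 = 11.40, rounded up to 12.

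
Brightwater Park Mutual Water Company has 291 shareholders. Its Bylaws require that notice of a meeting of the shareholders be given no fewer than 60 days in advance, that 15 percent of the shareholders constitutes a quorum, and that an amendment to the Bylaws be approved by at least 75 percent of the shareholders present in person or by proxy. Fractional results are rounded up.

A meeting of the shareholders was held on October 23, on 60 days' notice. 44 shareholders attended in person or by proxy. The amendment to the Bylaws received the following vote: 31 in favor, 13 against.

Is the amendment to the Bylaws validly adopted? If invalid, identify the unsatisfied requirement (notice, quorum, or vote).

Invalid — vote requirement not satisfied.

Notice: 60 days given; 60 required. Satisfied.
Quorum: 15% of 291 = 43.65, rounded up to 44; 44 present. Satisfied.
Vote: requires three-fourths of those present (44); 3/4 of 44 = 33, so 33 needed; 31 in favor. Not satisfied.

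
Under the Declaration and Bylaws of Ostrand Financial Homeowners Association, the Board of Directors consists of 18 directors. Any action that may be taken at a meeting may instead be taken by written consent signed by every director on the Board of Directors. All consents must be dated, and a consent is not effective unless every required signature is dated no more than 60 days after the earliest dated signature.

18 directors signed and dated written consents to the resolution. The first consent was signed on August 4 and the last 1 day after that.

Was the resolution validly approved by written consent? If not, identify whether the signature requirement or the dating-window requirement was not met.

Signatures required: every one of 18 — unanimous means all 18, so 18 needed; 18 signed. Sufficient.
Dating window: the latest signature is 1 day after the earliest; the limit is 60 days. Within the window.

Effective — both the signature and dating-window requirements are satisfied.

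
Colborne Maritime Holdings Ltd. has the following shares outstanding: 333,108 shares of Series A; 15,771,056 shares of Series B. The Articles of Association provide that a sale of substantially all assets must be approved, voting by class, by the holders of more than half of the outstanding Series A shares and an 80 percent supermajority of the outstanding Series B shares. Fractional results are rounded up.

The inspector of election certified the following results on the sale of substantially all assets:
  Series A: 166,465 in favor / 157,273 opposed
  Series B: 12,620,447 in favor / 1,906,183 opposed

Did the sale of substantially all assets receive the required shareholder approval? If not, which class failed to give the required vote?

Series A: a majority of 333108 is 166555; 166,555 required, 166,465 in favor — not approved.
Series B: 4/5 of 15771056 = 12616844.80, rounded up to 12616845; 12,616,845 required, 12,620,447 in favor — approved.

Not approved — the Series A shares did not give the required vote.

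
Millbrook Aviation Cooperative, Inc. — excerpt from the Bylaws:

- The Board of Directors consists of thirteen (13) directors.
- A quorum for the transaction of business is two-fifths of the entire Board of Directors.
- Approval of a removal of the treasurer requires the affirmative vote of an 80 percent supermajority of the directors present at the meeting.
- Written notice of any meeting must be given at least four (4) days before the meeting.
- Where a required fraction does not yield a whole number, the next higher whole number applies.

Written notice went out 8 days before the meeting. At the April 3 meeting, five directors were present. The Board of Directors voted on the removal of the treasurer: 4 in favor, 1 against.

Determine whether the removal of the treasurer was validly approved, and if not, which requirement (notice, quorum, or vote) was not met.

Notice: 8 days given; 4 required (8 ≥ 4). Satisfied.
Quorum: 5 present; quorum is 6. Not satisfied.
Vote: the removal of the treasurer requires four-fifths of the directors present (5). 4/5 of 5 = 4, so 4 affirmative votes are needed; 4 voted in favor. Satisfied. (Moot — without a quorum no business can be validly transacted.)

Invalid — quorum requirement not satisfied.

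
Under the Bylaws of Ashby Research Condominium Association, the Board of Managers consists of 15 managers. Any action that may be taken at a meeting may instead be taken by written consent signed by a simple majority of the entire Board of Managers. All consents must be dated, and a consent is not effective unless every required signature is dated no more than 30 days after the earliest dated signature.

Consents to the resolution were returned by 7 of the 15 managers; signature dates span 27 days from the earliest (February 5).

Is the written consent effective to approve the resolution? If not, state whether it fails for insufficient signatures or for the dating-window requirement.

Not effective — insufficient signatures.

Signatures required: a simple majority of 15 — a majority of 15 is 8, so 8 needed; 7 signed. Insufficient.
Dating window: the latest signature is 27 days after the earliest; the limit is 30 days. Within the window.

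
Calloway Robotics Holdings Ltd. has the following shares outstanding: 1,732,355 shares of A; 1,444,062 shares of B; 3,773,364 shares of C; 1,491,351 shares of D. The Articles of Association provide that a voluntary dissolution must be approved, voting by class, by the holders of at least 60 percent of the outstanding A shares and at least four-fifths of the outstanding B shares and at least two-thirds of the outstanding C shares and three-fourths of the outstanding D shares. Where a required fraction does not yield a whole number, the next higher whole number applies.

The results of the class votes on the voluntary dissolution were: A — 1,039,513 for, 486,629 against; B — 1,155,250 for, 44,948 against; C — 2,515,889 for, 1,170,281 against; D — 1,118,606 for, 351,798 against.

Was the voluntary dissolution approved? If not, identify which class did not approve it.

Approved — every class gave the required vote.

A: 3/5 of 1732355 = 1039413; 1,039,413 required, 1,039,513 in favor — approved.
B: 4/5 of 1444062 = 1155249.60, rounded up to 1155250; 1,155,250 required, 1,155,250 in favor — approved.
C: 2/3 of 3773364 = 2515576; 2,515,576 required, 2,515,889 in favor — approved.
D: 3/4 of 1491351 = 1118513.25, rounded up to 1118514; 1,118,514 required, 1,118,606 in favor — approved.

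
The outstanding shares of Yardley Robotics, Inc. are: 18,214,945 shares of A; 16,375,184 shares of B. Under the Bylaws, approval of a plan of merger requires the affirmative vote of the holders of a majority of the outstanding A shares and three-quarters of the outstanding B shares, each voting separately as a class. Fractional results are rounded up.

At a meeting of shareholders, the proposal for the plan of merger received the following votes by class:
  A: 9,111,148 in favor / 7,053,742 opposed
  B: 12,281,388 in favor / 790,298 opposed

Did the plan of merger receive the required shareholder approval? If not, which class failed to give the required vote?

Approved — every class gave the required vote.

A: a majority of 18214945 is 9107473; 9,107,473 required, 9,111,148 in favor — approved.
B: 3/4 of 16375184 = 12281388; 12,281,388 required, 12,281,388 in favor — approved.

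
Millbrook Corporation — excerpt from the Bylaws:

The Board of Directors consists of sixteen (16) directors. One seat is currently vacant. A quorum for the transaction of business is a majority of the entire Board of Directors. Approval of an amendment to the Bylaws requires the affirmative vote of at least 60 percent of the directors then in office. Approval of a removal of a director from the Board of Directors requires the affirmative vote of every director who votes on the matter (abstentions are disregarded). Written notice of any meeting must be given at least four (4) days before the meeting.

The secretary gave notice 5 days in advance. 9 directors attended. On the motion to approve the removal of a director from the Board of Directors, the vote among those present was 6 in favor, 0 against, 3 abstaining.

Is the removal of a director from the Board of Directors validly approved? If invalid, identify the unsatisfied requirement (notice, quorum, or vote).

Notice: 5 days given; 4 required (5 ≥ 4). Satisfied.
Quorum: 9 present; quorum is 9. Satisfied.
Vote: the removal of a director from the Board of Directors requires the unanimous vote of the votes cast (9 present − 3 abstaining = 6). Unanimous means all 6, so 6 affirmative votes are needed; 6 voted in favor. Satisfied.

Valid — all requirements satisfied.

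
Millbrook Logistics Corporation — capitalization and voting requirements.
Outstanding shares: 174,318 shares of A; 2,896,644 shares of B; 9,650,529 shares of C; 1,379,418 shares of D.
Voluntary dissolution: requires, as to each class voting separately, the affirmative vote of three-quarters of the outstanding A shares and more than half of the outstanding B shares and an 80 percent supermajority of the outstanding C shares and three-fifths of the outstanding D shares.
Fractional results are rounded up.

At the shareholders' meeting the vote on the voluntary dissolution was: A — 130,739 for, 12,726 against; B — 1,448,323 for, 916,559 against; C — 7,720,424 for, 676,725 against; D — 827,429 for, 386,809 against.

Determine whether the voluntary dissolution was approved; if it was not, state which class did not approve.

A: 3/4 of 174318 = 130738.50, rounded up to 130739; 130,739 required, 130,739 in favor — approved.
B: a majority of 2896644 is 1448323; 1,448,323 required, 1,448,323 in favor — approved.
C: 4/5 of 9650529 = 7720423.20, rounded up to 7720424; 7,720,424 required, 7,720,424 in favor — approved.
D: 3/5 of 1379418 = 827650.80, rounded up to 827651; 827,651 required, 827,429 in favor — not approved.

Not approved — the D shares did not give the required vote.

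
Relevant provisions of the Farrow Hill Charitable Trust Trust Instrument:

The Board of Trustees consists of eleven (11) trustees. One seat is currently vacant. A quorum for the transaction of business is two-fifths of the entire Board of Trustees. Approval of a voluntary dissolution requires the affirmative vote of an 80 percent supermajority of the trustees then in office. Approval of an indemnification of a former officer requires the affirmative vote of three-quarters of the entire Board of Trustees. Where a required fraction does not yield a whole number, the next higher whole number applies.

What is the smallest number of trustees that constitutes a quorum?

2/5 of 11 = 4.40, rounded up to 5.

5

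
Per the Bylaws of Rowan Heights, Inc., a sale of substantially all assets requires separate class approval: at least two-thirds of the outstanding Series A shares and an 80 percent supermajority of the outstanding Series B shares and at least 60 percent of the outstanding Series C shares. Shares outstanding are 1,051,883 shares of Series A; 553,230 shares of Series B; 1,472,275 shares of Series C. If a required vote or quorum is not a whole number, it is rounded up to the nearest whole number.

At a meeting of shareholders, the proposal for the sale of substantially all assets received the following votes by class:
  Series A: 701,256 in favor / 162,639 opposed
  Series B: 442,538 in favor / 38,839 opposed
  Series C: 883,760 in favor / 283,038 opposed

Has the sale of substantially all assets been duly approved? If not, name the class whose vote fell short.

Not approved — the Series B shares did not give the required vote.

Series A: 2/3 of 1051883 = 701255.33, rounded up to 701256; 701,256 required, 701,256 in favor — approved.
Series B: 4/5 of 553230 = 442584; 442,584 required, 442,538 in favor — not approved.
Series C: 3/5 of 1472275 = 883365; 883,365 required, 883,760 in favor — approved.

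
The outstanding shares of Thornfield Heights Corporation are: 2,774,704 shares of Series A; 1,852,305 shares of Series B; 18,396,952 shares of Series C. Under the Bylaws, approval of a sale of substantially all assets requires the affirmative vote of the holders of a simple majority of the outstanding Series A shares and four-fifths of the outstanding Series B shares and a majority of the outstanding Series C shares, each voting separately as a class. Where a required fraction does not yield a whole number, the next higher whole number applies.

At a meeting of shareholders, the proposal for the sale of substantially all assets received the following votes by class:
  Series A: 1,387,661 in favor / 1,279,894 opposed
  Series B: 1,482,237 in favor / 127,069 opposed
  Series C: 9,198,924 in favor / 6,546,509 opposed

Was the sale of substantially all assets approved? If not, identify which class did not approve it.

Approved — every class gave the required vote.

Series A: a majority of 2774704 is 1387353; 1,387,353 required, 1,387,661 in favor — approved.
Series B: 4/5 of 1852305 = 1481844; 1,481,844 required, 1,482,237 in favor — approved.
Series C: a majority of 18396952 is 9198477; 9,198,477 required, 9,198,924 in favor — approved.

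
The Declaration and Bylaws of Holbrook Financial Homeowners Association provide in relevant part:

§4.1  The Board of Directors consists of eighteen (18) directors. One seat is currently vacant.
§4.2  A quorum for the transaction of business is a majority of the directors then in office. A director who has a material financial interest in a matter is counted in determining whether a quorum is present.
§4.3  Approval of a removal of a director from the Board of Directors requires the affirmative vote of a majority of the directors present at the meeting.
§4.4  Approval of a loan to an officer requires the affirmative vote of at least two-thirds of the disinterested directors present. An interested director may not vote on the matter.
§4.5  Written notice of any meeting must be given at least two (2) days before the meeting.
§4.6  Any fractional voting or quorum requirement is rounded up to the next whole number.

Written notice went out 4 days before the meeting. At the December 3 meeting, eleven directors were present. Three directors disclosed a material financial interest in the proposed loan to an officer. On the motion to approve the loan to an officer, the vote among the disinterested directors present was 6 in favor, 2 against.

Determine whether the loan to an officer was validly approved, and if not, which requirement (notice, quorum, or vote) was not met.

Valid — all requirements satisfied.

Notice: 4 days given; 2 required (4 ≥ 2). Satisfied.
Quorum: 11 present (interested directors count toward quorum); quorum is 9. Satisfied.
Vote: the loan to an officer requires two-thirds of the disinterested directors present (11 − 3 = 8). 2/3 of 8 = 5.33, rounded up to 6, so 6 affirmative votes are needed; 6 voted in favor. Satisfied.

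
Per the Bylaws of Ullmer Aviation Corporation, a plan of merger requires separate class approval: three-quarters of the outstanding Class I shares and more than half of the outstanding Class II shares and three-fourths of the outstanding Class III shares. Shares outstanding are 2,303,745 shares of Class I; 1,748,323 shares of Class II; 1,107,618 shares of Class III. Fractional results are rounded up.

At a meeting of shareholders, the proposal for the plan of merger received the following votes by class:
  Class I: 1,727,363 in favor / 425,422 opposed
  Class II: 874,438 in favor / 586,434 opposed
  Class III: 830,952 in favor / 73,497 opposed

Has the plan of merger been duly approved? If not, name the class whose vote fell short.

Not approved — the Class I shares did not give the required vote.

Class I: 3/4 of 2303745 = 1727808.75, rounded up to 1727809; 1,727,809 required, 1,727,363 in favor — not approved.
Class II: a majority of 1748323 is 874162; 874,162 required, 874,438 in favor — approved.
Class III: 3/4 of 1107618 = 830713.50, rounded up to 830714; 830,714 required, 830,952 in favor — approved.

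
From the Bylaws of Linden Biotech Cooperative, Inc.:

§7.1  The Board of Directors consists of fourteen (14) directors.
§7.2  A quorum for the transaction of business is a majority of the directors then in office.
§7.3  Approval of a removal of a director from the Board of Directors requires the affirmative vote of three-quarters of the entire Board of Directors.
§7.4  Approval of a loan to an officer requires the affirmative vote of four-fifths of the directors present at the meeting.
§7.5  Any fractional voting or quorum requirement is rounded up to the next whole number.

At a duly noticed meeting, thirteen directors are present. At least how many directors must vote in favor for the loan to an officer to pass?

11

The loan to an officer requires four-fifths of the directors present (13).
4/5 of 13 = 10.40, rounded up to 11.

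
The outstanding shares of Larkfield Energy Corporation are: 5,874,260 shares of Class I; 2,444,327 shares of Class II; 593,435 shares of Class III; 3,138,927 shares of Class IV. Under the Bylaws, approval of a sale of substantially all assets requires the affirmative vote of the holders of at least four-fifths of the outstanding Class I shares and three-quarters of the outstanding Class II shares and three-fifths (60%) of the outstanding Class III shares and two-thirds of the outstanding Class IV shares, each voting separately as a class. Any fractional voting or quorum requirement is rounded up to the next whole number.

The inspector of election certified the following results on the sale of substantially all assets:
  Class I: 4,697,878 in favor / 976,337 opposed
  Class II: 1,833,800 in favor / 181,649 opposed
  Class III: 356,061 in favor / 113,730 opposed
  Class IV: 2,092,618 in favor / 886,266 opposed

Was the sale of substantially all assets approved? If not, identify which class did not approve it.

Not approved — the Class I shares did not give the required vote.

Class I: 4/5 of 5874260 = 4699408; 4,699,408 required, 4,697,878 in favor — not approved.
Class II: 3/4 of 2444327 = 1833245.25, rounded up to 1833246; 1,833,246 required, 1,833,800 in favor — approved.
Class III: 3/5 of 593435 = 356061; 356,061 required, 356,061 in favor — approved.
Class IV: 2/3 of 3138927 = 2092618; 2,092,618 required, 2,092,618 in favor — approved.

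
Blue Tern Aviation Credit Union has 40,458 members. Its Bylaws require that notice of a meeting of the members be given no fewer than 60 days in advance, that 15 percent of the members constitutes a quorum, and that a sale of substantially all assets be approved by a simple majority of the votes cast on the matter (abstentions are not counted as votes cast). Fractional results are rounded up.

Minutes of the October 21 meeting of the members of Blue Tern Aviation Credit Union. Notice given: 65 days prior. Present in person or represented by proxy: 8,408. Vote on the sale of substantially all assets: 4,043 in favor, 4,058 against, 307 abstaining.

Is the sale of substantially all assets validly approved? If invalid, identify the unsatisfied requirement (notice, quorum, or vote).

Invalid — vote requirement not satisfied.

Notice: 65 days given; 60 required. Satisfied.
Quorum: 15% of 40,458 = 6,068.70, rounded up to 6,069; 8,408 present. Satisfied.
Vote: requires a majority of the votes cast (8,408 − 307 abstaining = 8,101); a majority of 8101 is 4051, so 4,051 needed; 4,043 in favor. Not satisfied.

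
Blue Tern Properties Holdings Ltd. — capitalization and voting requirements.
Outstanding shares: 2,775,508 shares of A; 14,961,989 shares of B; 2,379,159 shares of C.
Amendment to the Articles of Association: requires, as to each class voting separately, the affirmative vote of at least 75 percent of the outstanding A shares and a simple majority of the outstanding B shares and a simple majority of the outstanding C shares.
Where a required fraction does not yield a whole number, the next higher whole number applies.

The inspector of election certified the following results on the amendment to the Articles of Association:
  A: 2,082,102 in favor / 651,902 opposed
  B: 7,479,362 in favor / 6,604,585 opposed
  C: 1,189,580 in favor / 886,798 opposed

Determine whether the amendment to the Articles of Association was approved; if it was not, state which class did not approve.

Not approved — the B shares did not give the required vote.

A: 3/4 of 2775508 = 2081631; 2,081,631 required, 2,082,102 in favor — approved.
B: a majority of 14961989 is 7480995; 7,480,995 required, 7,479,362 in favor — not approved.
C: a majority of 2379159 is 1189580; 1,189,580 required, 1,189,580 in favor — approved.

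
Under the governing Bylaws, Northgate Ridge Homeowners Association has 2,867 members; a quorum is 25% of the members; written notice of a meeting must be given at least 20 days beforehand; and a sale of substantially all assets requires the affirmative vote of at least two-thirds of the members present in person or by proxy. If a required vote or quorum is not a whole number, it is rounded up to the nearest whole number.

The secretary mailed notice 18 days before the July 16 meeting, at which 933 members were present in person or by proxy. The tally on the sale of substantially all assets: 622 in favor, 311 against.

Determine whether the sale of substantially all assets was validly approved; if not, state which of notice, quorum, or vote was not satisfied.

Notice: 18 days given; 20 required. Not satisfied.
Quorum: 25% of 2,867 = 716.75, rounded up to 717; 933 present. Satisfied.
Vote: requires two-thirds of those present (933); 2/3 of 933 = 622, so 622 needed; 622 in favor. Satisfied.

Invalid — notice requirement not satisfied.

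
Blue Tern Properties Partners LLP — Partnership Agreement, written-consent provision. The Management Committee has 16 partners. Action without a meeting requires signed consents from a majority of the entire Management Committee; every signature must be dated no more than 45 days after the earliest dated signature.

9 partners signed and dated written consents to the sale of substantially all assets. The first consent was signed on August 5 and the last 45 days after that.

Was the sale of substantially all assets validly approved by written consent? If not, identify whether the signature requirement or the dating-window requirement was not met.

Signatures required: a majority of 16 — a majority of 16 is 9, so 9 needed; 9 signed. Sufficient.
Dating window: the latest signature is 45 days after the earliest; the limit is 45 days. Within the window.

Effective — both the signature and dating-window requirements are satisfied.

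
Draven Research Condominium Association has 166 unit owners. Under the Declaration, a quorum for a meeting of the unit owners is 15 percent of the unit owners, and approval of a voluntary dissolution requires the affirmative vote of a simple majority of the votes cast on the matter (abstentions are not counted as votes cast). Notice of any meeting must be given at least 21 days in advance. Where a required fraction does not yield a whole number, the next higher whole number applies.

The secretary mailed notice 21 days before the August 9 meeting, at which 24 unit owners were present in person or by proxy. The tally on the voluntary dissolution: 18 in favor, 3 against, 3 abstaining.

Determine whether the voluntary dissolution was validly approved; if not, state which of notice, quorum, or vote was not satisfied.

Invalid — quorum requirement not satisfied.

Notice: 21 days given; 21 required. Satisfied.
Quorum: 15% of 166 = 24.90, rounded up to 25; 24 present. Not satisfied.
Vote: requires a majority of the votes cast (24 − 3 abstaining = 21); a majority of 21 is 11, so 11 needed; 18 in favor. Satisfied.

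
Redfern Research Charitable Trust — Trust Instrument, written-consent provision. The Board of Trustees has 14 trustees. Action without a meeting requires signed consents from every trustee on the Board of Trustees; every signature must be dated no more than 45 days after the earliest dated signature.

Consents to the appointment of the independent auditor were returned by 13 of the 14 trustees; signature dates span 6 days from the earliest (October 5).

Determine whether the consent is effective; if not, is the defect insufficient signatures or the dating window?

Signatures required: every one of 14 — unanimous means all 14, so 14 needed; 13 signed. Insufficient.
Dating window: the latest signature is 6 days after the earliest; the limit is 45 days. Within the window.

Not effective — insufficient signatures.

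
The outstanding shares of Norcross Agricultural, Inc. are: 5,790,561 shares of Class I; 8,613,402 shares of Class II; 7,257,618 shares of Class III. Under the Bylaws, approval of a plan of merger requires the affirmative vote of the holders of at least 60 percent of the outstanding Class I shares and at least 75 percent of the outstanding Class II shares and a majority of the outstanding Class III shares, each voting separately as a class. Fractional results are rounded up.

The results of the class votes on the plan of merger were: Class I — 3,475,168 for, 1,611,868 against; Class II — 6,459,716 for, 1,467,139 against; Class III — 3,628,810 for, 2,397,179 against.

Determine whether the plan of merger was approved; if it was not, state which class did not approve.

Not approved — the Class II shares did not give the required vote.

Class I: 3/5 of 5790561 = 3474336.60, rounded up to 3474337; 3,474,337 required, 3,475,168 in favor — approved.
Class II: 3/4 of 8613402 = 6460051.50, rounded up to 6460052; 6,460,052 required, 6,459,716 in favor — not approved.
Class III: a majority of 7257618 is 3628810; 3,628,810 required, 3,628,810 in favor — approved.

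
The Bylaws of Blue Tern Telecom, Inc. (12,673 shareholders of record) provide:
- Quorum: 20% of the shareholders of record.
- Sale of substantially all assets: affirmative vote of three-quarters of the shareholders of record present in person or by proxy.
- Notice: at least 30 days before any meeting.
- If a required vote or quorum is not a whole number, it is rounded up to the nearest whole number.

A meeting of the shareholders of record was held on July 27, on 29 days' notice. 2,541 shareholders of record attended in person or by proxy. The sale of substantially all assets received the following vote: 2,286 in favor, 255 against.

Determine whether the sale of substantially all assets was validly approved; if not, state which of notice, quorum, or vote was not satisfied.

Invalid — notice requirement not satisfied.

Notice: 29 days given; 30 required. Not satisfied.
Quorum: 20% of 12,673 = 2,534.60, rounded up to 2,535; 2,541 present. Satisfied.
Vote: requires three-fourths of those present (2,541); 3/4 of 2541 = 1905.75, rounded up to 1906, so 1,906 needed; 2,286 in favor. Satisfied.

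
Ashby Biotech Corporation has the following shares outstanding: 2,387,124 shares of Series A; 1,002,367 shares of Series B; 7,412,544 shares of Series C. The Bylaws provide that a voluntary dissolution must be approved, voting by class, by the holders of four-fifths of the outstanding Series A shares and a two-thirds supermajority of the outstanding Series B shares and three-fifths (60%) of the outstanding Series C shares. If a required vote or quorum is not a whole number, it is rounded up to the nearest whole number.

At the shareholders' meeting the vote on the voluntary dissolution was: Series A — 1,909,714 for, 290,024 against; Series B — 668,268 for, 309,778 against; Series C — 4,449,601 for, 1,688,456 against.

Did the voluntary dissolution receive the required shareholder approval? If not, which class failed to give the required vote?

Approved — every class gave the required vote.

Series A: 4/5 of 2387124 = 1909699.20, rounded up to 1909700; 1,909,700 required, 1,909,714 in favor — approved.
Series B: 2/3 of 1002367 = 668244.67, rounded up to 668245; 668,245 required, 668,268 in favor — approved.
Series C: 3/5 of 7412544 = 4447526.40, rounded up to 4447527; 4,447,527 required, 4,449,601 in favor — approved.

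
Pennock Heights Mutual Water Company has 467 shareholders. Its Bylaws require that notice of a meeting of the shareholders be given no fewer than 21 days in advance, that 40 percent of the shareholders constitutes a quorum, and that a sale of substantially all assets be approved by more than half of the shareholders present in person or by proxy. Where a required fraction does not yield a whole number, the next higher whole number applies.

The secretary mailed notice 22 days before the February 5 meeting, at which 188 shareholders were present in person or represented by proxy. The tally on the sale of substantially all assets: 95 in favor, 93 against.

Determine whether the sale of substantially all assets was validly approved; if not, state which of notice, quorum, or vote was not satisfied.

Valid — all requirements satisfied.

Notice: 22 days given; 21 required. Satisfied.
Quorum: 40% of 467 = 186.80, rounded up to 187; 188 present. Satisfied.
Vote: requires a majority of those present (188); a majority of 188 is 95, so 95 needed; 95 in favor. Satisfied.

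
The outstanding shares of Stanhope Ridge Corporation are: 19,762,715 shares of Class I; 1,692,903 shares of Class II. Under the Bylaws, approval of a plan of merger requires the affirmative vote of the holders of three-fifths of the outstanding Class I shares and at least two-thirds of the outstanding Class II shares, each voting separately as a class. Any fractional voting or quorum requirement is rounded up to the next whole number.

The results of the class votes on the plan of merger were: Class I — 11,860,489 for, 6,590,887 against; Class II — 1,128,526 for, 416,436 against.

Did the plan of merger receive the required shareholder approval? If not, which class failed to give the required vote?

Class I: 3/5 of 19762715 = 11857629; 11,857,629 required, 11,860,489 in favor — approved.
Class II: 2/3 of 1692903 = 1128602; 1,128,602 required, 1,128,526 in favor — not approved.

Not approved — the Class II shares did not give the required vote.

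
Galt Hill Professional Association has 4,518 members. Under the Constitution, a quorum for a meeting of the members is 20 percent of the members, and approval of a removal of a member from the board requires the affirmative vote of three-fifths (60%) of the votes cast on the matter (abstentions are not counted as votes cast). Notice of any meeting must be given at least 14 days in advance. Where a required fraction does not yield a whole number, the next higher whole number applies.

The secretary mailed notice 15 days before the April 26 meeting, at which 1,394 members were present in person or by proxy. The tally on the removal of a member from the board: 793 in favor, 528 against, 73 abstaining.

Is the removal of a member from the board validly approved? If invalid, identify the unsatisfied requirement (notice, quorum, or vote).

Notice: 15 days given; 14 required. Satisfied.
Quorum: 20% of 4,518 = 903.60, rounded up to 904; 1,394 present. Satisfied.
Vote: requires three-fifths of the votes cast (1,394 − 73 abstaining = 1,321); 3/5 of 1321 = 792.60, rounded up to 793, so 793 needed; 793 in favor. Satisfied.

Valid — all requirements satisfied.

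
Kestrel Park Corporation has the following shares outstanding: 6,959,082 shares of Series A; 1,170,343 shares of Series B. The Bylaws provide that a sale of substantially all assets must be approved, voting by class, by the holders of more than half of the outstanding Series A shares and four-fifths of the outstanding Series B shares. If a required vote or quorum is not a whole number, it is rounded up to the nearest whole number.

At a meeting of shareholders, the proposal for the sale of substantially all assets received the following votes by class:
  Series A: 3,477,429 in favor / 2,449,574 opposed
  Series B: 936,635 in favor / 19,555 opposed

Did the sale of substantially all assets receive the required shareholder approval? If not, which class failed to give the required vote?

Not approved — the Series A shares did not give the required vote.

Series A: a majority of 6959082 is 3479542; 3,479,542 required, 3,477,429 in favor — not approved.
Series B: 4/5 of 1170343 = 936274.40, rounded up to 936275; 936,275 required, 936,635 in favor — approved.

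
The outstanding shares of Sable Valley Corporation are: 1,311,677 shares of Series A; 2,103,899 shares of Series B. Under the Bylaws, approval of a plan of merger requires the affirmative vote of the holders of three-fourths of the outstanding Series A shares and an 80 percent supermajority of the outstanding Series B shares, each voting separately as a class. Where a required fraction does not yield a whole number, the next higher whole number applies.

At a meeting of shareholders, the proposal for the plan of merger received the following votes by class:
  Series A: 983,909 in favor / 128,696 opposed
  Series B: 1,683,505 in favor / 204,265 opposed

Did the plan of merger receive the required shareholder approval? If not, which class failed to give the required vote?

Series A: 3/4 of 1311677 = 983757.75, rounded up to 983758; 983,758 required, 983,909 in favor — approved.
Series B: 4/5 of 2103899 = 1683119.20, rounded up to 1683120; 1,683,120 required, 1,683,505 in favor — approved.

Approved — every class gave the required vote.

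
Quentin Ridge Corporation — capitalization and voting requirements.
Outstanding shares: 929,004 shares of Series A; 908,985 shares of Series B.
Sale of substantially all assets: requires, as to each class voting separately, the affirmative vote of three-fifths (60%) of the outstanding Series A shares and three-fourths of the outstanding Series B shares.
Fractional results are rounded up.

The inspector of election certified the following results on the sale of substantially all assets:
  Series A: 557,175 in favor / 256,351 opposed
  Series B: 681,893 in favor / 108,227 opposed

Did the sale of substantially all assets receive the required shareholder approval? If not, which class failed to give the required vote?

Not approved — the Series A shares did not give the required vote.

Series A: 3/5 of 929004 = 557402.40, rounded up to 557403; 557,403 required, 557,175 in favor — not approved.
Series B: 3/4 of 908985 = 681738.75, rounded up to 681739; 681,739 required, 681,893 in favor — approved.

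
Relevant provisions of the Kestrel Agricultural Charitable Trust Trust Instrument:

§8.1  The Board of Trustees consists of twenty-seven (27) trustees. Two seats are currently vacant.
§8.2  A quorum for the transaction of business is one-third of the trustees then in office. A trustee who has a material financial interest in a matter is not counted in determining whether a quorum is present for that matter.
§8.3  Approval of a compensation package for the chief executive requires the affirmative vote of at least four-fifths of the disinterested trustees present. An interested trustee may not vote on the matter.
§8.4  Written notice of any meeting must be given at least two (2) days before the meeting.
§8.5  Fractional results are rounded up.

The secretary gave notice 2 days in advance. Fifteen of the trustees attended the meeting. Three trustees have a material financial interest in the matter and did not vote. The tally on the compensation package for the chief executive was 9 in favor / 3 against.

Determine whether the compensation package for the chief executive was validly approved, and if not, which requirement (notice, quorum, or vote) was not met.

Notice: 2 days given; 2 required (2 ≥ 2). Satisfied.
Quorum: 15 present, but the 3 interested trustees do not count, leaving 12. Quorum is 9. Satisfied.
Vote: the compensation package for the chief executive requires four-fifths of the disinterested trustees present (15 − 3 = 12). 4/5 of 12 = 9.60, rounded up to 10, so 10 affirmative votes are needed; 9 voted in favor. Not satisfied.

Invalid — vote requirement not satisfied.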